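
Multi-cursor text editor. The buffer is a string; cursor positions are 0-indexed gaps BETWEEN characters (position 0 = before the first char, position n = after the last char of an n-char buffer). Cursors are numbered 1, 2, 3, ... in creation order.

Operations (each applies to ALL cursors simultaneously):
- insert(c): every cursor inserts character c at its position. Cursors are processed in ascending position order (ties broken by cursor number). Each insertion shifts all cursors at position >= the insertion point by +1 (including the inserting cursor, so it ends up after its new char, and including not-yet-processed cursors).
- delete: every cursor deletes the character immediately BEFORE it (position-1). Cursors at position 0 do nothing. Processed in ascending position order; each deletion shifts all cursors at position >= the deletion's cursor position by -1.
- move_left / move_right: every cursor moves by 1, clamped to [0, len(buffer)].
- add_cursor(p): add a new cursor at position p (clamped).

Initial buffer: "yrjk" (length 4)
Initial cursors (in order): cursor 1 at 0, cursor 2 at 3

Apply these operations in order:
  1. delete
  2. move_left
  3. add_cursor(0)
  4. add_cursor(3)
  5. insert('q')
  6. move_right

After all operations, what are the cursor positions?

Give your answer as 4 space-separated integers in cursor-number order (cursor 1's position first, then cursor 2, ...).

After op 1 (delete): buffer="yrk" (len 3), cursors c1@0 c2@2, authorship ...
After op 2 (move_left): buffer="yrk" (len 3), cursors c1@0 c2@1, authorship ...
After op 3 (add_cursor(0)): buffer="yrk" (len 3), cursors c1@0 c3@0 c2@1, authorship ...
After op 4 (add_cursor(3)): buffer="yrk" (len 3), cursors c1@0 c3@0 c2@1 c4@3, authorship ...
After op 5 (insert('q')): buffer="qqyqrkq" (len 7), cursors c1@2 c3@2 c2@4 c4@7, authorship 13.2..4
After op 6 (move_right): buffer="qqyqrkq" (len 7), cursors c1@3 c3@3 c2@5 c4@7, authorship 13.2..4

Answer: 3 5 3 7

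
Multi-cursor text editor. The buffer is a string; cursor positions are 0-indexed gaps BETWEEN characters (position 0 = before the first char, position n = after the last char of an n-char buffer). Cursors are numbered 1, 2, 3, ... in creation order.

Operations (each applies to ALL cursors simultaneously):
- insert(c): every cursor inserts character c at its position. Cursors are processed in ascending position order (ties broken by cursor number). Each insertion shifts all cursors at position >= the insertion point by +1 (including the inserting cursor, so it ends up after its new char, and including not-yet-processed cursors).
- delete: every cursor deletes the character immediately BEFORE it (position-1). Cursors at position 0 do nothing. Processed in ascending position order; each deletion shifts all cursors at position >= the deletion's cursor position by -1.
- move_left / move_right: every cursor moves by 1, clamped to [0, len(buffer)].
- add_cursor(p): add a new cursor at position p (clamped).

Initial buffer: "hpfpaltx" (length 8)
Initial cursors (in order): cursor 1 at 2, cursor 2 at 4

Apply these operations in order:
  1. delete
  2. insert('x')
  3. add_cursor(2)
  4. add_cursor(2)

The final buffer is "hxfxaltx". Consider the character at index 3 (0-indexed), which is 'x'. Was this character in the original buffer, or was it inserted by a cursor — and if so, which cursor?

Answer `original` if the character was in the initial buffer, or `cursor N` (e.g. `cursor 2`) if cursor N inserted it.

Answer: cursor 2

Derivation:
After op 1 (delete): buffer="hfaltx" (len 6), cursors c1@1 c2@2, authorship ......
After op 2 (insert('x')): buffer="hxfxaltx" (len 8), cursors c1@2 c2@4, authorship .1.2....
After op 3 (add_cursor(2)): buffer="hxfxaltx" (len 8), cursors c1@2 c3@2 c2@4, authorship .1.2....
After op 4 (add_cursor(2)): buffer="hxfxaltx" (len 8), cursors c1@2 c3@2 c4@2 c2@4, authorship .1.2....
Authorship (.=original, N=cursor N): . 1 . 2 . . . .
Index 3: author = 2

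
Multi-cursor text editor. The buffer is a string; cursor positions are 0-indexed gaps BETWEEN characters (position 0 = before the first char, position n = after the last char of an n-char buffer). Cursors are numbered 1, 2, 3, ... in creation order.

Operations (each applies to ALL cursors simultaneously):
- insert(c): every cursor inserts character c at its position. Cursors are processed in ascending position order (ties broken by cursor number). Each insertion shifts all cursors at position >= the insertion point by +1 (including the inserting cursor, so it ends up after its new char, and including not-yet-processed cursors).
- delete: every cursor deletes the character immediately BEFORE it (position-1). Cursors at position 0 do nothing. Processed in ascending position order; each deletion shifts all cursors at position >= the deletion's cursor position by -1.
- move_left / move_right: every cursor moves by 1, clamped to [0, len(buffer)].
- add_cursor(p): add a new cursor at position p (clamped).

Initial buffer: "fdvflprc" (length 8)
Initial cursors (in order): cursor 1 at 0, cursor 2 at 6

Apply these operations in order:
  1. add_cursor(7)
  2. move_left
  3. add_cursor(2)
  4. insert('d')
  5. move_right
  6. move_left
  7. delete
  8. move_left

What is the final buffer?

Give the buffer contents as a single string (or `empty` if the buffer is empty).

After op 1 (add_cursor(7)): buffer="fdvflprc" (len 8), cursors c1@0 c2@6 c3@7, authorship ........
After op 2 (move_left): buffer="fdvflprc" (len 8), cursors c1@0 c2@5 c3@6, authorship ........
After op 3 (add_cursor(2)): buffer="fdvflprc" (len 8), cursors c1@0 c4@2 c2@5 c3@6, authorship ........
After op 4 (insert('d')): buffer="dfddvfldpdrc" (len 12), cursors c1@1 c4@4 c2@8 c3@10, authorship 1..4...2.3..
After op 5 (move_right): buffer="dfddvfldpdrc" (len 12), cursors c1@2 c4@5 c2@9 c3@11, authorship 1..4...2.3..
After op 6 (move_left): buffer="dfddvfldpdrc" (len 12), cursors c1@1 c4@4 c2@8 c3@10, authorship 1..4...2.3..
After op 7 (delete): buffer="fdvflprc" (len 8), cursors c1@0 c4@2 c2@5 c3@6, authorship ........
After op 8 (move_left): buffer="fdvflprc" (len 8), cursors c1@0 c4@1 c2@4 c3@5, authorship ........

Answer: fdvflprc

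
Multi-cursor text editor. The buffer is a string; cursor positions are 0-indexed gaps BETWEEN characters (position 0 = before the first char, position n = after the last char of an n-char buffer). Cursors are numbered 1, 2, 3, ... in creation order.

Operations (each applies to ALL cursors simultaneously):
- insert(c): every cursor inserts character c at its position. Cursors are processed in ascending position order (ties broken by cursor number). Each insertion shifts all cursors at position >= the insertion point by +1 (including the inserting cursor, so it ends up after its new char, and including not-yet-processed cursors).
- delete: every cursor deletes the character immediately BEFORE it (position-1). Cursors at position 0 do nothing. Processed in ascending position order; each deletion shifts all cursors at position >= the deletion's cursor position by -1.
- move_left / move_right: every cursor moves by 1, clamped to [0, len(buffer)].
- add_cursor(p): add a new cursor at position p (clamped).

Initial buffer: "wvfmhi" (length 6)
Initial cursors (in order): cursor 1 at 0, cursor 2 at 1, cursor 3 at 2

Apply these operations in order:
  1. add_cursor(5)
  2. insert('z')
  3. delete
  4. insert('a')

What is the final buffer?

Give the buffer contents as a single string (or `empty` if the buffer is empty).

Answer: awavafmhai

Derivation:
After op 1 (add_cursor(5)): buffer="wvfmhi" (len 6), cursors c1@0 c2@1 c3@2 c4@5, authorship ......
After op 2 (insert('z')): buffer="zwzvzfmhzi" (len 10), cursors c1@1 c2@3 c3@5 c4@9, authorship 1.2.3...4.
After op 3 (delete): buffer="wvfmhi" (len 6), cursors c1@0 c2@1 c3@2 c4@5, authorship ......
After op 4 (insert('a')): buffer="awavafmhai" (len 10), cursors c1@1 c2@3 c3@5 c4@9, authorship 1.2.3...4.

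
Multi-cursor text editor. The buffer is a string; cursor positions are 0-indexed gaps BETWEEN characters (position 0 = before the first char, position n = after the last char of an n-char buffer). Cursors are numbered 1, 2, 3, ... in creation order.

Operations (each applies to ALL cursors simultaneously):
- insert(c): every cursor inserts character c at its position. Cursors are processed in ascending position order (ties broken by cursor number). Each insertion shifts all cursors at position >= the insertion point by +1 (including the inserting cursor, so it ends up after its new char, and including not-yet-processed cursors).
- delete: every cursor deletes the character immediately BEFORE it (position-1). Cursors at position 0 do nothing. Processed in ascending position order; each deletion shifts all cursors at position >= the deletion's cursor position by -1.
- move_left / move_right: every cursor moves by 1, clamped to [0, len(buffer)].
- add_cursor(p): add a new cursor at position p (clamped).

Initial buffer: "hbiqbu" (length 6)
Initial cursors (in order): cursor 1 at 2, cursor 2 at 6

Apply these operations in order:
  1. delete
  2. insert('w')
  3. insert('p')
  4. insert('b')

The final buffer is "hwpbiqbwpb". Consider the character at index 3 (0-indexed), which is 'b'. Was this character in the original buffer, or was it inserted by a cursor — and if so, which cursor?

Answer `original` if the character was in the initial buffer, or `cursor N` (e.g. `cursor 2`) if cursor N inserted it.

After op 1 (delete): buffer="hiqb" (len 4), cursors c1@1 c2@4, authorship ....
After op 2 (insert('w')): buffer="hwiqbw" (len 6), cursors c1@2 c2@6, authorship .1...2
After op 3 (insert('p')): buffer="hwpiqbwp" (len 8), cursors c1@3 c2@8, authorship .11...22
After op 4 (insert('b')): buffer="hwpbiqbwpb" (len 10), cursors c1@4 c2@10, authorship .111...222
Authorship (.=original, N=cursor N): . 1 1 1 . . . 2 2 2
Index 3: author = 1

Answer: cursor 1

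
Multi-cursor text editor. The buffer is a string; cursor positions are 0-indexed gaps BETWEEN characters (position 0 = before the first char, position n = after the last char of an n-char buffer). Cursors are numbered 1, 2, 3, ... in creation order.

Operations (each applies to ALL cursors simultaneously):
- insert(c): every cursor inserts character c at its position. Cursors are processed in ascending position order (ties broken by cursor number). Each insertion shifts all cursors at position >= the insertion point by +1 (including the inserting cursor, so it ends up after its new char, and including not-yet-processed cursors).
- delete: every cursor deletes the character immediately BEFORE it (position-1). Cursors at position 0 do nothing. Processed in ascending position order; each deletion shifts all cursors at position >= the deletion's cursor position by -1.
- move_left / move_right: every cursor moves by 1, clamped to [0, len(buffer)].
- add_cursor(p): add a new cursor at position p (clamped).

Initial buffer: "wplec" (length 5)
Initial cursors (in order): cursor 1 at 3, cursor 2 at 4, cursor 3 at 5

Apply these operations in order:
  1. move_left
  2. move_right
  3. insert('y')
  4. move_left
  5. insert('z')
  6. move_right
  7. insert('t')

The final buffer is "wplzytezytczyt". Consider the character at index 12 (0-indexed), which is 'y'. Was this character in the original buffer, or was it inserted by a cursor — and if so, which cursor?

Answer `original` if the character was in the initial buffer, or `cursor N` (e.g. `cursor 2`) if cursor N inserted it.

Answer: cursor 3

Derivation:
After op 1 (move_left): buffer="wplec" (len 5), cursors c1@2 c2@3 c3@4, authorship .....
After op 2 (move_right): buffer="wplec" (len 5), cursors c1@3 c2@4 c3@5, authorship .....
After op 3 (insert('y')): buffer="wplyeycy" (len 8), cursors c1@4 c2@6 c3@8, authorship ...1.2.3
After op 4 (move_left): buffer="wplyeycy" (len 8), cursors c1@3 c2@5 c3@7, authorship ...1.2.3
After op 5 (insert('z')): buffer="wplzyezyczy" (len 11), cursors c1@4 c2@7 c3@10, authorship ...11.22.33
After op 6 (move_right): buffer="wplzyezyczy" (len 11), cursors c1@5 c2@8 c3@11, authorship ...11.22.33
After op 7 (insert('t')): buffer="wplzytezytczyt" (len 14), cursors c1@6 c2@10 c3@14, authorship ...111.222.333
Authorship (.=original, N=cursor N): . . . 1 1 1 . 2 2 2 . 3 3 3
Index 12: author = 3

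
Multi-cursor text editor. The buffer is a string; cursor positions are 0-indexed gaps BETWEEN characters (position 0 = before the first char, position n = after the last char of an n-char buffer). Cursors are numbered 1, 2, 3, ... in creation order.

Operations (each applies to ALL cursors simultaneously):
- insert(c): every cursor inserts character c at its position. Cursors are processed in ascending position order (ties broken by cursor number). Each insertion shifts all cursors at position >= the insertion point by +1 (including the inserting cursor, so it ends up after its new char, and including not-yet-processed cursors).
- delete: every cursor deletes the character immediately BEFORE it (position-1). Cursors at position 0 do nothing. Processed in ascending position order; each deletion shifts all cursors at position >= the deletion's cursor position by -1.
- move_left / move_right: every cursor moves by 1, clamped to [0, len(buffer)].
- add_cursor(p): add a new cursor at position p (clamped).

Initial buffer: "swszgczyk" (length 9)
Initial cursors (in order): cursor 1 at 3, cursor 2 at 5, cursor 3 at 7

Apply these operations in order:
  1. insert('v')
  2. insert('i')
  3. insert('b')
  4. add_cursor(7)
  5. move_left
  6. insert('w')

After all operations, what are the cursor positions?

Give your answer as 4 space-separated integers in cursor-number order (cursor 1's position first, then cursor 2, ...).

Answer: 6 13 19 8

Derivation:
After op 1 (insert('v')): buffer="swsvzgvczvyk" (len 12), cursors c1@4 c2@7 c3@10, authorship ...1..2..3..
After op 2 (insert('i')): buffer="swsvizgviczviyk" (len 15), cursors c1@5 c2@9 c3@13, authorship ...11..22..33..
After op 3 (insert('b')): buffer="swsvibzgvibczvibyk" (len 18), cursors c1@6 c2@11 c3@16, authorship ...111..222..333..
After op 4 (add_cursor(7)): buffer="swsvibzgvibczvibyk" (len 18), cursors c1@6 c4@7 c2@11 c3@16, authorship ...111..222..333..
After op 5 (move_left): buffer="swsvibzgvibczvibyk" (len 18), cursors c1@5 c4@6 c2@10 c3@15, authorship ...111..222..333..
After op 6 (insert('w')): buffer="swsviwbwzgviwbczviwbyk" (len 22), cursors c1@6 c4@8 c2@13 c3@19, authorship ...11114..2222..3333..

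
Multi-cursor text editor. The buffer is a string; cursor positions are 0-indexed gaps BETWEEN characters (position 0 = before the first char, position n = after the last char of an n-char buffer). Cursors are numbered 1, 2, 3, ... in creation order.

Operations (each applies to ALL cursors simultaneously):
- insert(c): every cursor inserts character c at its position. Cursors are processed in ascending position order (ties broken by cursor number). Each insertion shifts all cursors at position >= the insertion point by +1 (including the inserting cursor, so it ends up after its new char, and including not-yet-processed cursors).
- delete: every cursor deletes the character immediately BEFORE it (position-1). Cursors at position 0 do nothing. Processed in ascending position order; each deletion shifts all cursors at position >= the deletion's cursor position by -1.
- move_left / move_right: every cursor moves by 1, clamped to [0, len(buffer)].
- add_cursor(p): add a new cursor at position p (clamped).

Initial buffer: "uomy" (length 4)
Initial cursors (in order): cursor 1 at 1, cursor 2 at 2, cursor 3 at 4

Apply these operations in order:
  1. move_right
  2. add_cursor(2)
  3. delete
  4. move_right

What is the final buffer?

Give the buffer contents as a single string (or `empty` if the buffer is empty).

After op 1 (move_right): buffer="uomy" (len 4), cursors c1@2 c2@3 c3@4, authorship ....
After op 2 (add_cursor(2)): buffer="uomy" (len 4), cursors c1@2 c4@2 c2@3 c3@4, authorship ....
After op 3 (delete): buffer="" (len 0), cursors c1@0 c2@0 c3@0 c4@0, authorship 
After op 4 (move_right): buffer="" (len 0), cursors c1@0 c2@0 c3@0 c4@0, authorship 

Answer: empty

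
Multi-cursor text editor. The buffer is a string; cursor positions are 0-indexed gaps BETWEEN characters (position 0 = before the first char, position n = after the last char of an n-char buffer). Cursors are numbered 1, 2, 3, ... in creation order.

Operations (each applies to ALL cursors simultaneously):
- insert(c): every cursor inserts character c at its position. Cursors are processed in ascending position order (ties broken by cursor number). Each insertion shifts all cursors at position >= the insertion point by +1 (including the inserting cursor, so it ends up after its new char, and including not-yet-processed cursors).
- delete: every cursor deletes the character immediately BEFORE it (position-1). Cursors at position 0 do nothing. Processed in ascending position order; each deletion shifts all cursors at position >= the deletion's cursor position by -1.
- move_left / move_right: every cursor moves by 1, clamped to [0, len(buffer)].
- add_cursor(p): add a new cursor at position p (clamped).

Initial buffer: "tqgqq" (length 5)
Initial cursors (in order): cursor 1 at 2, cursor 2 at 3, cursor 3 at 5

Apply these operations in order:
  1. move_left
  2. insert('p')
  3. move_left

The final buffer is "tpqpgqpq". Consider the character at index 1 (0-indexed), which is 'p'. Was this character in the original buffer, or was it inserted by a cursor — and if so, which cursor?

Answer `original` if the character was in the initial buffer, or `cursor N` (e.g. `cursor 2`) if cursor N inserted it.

After op 1 (move_left): buffer="tqgqq" (len 5), cursors c1@1 c2@2 c3@4, authorship .....
After op 2 (insert('p')): buffer="tpqpgqpq" (len 8), cursors c1@2 c2@4 c3@7, authorship .1.2..3.
After op 3 (move_left): buffer="tpqpgqpq" (len 8), cursors c1@1 c2@3 c3@6, authorship .1.2..3.
Authorship (.=original, N=cursor N): . 1 . 2 . . 3 .
Index 1: author = 1

Answer: cursor 1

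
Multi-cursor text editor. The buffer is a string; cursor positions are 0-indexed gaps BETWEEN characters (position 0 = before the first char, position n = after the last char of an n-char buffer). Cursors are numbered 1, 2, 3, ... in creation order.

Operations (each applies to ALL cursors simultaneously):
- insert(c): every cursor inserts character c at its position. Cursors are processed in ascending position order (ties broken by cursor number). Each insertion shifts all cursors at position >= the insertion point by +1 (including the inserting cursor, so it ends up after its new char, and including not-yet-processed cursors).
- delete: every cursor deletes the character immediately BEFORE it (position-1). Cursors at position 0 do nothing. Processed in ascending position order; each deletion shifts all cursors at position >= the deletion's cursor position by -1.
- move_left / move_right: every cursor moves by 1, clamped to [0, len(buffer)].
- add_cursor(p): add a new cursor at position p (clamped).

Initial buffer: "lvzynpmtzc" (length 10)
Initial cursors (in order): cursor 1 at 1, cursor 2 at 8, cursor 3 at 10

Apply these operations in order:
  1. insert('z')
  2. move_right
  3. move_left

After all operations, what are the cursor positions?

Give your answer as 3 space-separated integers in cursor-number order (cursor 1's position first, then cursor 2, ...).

Answer: 2 10 12

Derivation:
After op 1 (insert('z')): buffer="lzvzynpmtzzcz" (len 13), cursors c1@2 c2@10 c3@13, authorship .1.......2..3
After op 2 (move_right): buffer="lzvzynpmtzzcz" (len 13), cursors c1@3 c2@11 c3@13, authorship .1.......2..3
After op 3 (move_left): buffer="lzvzynpmtzzcz" (len 13), cursors c1@2 c2@10 c3@12, authorship .1.......2..3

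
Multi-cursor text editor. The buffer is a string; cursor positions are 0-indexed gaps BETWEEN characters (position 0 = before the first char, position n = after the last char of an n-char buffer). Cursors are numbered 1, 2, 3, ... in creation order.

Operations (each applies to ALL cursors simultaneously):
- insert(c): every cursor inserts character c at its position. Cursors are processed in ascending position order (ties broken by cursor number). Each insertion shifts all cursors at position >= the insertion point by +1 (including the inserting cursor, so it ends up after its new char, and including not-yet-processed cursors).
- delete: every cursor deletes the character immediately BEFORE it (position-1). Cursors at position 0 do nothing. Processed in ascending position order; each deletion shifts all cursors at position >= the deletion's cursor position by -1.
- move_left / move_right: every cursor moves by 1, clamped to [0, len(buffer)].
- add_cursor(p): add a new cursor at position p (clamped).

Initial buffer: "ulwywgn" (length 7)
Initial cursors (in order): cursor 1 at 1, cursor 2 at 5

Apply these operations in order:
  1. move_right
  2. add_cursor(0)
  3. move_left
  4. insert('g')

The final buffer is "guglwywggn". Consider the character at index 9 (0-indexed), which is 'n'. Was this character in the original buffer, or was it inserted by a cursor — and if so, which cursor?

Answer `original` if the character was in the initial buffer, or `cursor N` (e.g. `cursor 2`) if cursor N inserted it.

Answer: original

Derivation:
After op 1 (move_right): buffer="ulwywgn" (len 7), cursors c1@2 c2@6, authorship .......
After op 2 (add_cursor(0)): buffer="ulwywgn" (len 7), cursors c3@0 c1@2 c2@6, authorship .......
After op 3 (move_left): buffer="ulwywgn" (len 7), cursors c3@0 c1@1 c2@5, authorship .......
After op 4 (insert('g')): buffer="guglwywggn" (len 10), cursors c3@1 c1@3 c2@8, authorship 3.1....2..
Authorship (.=original, N=cursor N): 3 . 1 . . . . 2 . .
Index 9: author = original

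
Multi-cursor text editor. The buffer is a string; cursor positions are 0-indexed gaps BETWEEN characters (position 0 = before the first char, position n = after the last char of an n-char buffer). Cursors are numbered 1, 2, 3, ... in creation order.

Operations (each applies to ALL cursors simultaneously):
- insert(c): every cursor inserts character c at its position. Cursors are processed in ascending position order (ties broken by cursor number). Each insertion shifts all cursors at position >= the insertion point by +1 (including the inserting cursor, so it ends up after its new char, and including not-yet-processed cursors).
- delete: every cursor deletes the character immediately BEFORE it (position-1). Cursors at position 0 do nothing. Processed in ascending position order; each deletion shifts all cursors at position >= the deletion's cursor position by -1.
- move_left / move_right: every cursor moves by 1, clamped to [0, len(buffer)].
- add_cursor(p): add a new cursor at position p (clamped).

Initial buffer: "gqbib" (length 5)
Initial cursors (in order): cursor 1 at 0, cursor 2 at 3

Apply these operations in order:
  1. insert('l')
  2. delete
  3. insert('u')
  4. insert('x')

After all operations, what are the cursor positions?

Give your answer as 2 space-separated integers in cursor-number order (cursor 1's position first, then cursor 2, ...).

Answer: 2 7

Derivation:
After op 1 (insert('l')): buffer="lgqblib" (len 7), cursors c1@1 c2@5, authorship 1...2..
After op 2 (delete): buffer="gqbib" (len 5), cursors c1@0 c2@3, authorship .....
After op 3 (insert('u')): buffer="ugqbuib" (len 7), cursors c1@1 c2@5, authorship 1...2..
After op 4 (insert('x')): buffer="uxgqbuxib" (len 9), cursors c1@2 c2@7, authorship 11...22..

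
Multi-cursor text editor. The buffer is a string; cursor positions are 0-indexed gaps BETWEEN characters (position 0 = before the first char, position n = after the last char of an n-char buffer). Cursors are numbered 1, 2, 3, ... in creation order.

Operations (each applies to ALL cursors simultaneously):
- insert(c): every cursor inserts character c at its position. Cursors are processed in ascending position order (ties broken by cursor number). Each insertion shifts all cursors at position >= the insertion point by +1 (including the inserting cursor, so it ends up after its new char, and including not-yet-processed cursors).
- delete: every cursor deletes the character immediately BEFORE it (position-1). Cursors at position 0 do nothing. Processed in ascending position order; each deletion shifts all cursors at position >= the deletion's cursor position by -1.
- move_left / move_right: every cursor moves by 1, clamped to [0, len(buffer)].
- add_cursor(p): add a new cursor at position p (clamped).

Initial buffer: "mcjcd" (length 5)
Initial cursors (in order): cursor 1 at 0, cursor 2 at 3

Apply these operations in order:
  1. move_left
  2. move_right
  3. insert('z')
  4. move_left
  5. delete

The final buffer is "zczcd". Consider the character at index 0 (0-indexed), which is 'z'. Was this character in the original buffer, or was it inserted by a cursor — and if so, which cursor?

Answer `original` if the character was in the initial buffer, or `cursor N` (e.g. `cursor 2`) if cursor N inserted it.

After op 1 (move_left): buffer="mcjcd" (len 5), cursors c1@0 c2@2, authorship .....
After op 2 (move_right): buffer="mcjcd" (len 5), cursors c1@1 c2@3, authorship .....
After op 3 (insert('z')): buffer="mzcjzcd" (len 7), cursors c1@2 c2@5, authorship .1..2..
After op 4 (move_left): buffer="mzcjzcd" (len 7), cursors c1@1 c2@4, authorship .1..2..
After op 5 (delete): buffer="zczcd" (len 5), cursors c1@0 c2@2, authorship 1.2..
Authorship (.=original, N=cursor N): 1 . 2 . .
Index 0: author = 1

Answer: cursor 1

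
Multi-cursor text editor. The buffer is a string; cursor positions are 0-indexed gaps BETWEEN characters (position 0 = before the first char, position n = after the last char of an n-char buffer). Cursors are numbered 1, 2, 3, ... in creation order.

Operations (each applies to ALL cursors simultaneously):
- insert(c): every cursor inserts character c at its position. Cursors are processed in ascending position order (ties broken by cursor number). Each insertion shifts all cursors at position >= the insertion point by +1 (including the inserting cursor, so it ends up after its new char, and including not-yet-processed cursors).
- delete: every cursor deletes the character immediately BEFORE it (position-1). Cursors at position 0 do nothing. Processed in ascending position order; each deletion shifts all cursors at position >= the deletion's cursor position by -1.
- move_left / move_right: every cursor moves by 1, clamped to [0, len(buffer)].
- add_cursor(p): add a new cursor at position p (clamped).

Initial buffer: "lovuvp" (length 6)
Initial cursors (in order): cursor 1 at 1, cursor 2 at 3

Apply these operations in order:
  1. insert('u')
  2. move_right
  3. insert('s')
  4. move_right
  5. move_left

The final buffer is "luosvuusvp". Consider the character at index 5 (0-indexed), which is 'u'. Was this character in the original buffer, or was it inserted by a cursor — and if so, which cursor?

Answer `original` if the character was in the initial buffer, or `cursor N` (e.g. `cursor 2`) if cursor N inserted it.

After op 1 (insert('u')): buffer="luovuuvp" (len 8), cursors c1@2 c2@5, authorship .1..2...
After op 2 (move_right): buffer="luovuuvp" (len 8), cursors c1@3 c2@6, authorship .1..2...
After op 3 (insert('s')): buffer="luosvuusvp" (len 10), cursors c1@4 c2@8, authorship .1.1.2.2..
After op 4 (move_right): buffer="luosvuusvp" (len 10), cursors c1@5 c2@9, authorship .1.1.2.2..
After op 5 (move_left): buffer="luosvuusvp" (len 10), cursors c1@4 c2@8, authorship .1.1.2.2..
Authorship (.=original, N=cursor N): . 1 . 1 . 2 . 2 . .
Index 5: author = 2

Answer: cursor 2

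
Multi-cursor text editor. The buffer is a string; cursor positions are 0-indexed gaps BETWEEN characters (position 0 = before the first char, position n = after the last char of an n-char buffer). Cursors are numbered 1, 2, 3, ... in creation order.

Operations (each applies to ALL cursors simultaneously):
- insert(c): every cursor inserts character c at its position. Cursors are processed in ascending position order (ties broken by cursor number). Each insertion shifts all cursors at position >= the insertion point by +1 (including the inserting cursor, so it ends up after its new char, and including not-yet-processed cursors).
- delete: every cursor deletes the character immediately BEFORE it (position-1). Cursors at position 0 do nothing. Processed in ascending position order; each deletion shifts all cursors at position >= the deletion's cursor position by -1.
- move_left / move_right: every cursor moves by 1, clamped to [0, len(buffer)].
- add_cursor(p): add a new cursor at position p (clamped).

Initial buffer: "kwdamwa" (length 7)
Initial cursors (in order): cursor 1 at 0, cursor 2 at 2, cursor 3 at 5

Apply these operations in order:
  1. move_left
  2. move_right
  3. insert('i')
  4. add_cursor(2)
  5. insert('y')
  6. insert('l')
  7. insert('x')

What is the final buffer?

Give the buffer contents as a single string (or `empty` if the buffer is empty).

Answer: kiyyllxxwiylxdamiylxwa

Derivation:
After op 1 (move_left): buffer="kwdamwa" (len 7), cursors c1@0 c2@1 c3@4, authorship .......
After op 2 (move_right): buffer="kwdamwa" (len 7), cursors c1@1 c2@2 c3@5, authorship .......
After op 3 (insert('i')): buffer="kiwidamiwa" (len 10), cursors c1@2 c2@4 c3@8, authorship .1.2...3..
After op 4 (add_cursor(2)): buffer="kiwidamiwa" (len 10), cursors c1@2 c4@2 c2@4 c3@8, authorship .1.2...3..
After op 5 (insert('y')): buffer="kiyywiydamiywa" (len 14), cursors c1@4 c4@4 c2@7 c3@12, authorship .114.22...33..
After op 6 (insert('l')): buffer="kiyyllwiyldamiylwa" (len 18), cursors c1@6 c4@6 c2@10 c3@16, authorship .11414.222...333..
After op 7 (insert('x')): buffer="kiyyllxxwiylxdamiylxwa" (len 22), cursors c1@8 c4@8 c2@13 c3@20, authorship .1141414.2222...3333..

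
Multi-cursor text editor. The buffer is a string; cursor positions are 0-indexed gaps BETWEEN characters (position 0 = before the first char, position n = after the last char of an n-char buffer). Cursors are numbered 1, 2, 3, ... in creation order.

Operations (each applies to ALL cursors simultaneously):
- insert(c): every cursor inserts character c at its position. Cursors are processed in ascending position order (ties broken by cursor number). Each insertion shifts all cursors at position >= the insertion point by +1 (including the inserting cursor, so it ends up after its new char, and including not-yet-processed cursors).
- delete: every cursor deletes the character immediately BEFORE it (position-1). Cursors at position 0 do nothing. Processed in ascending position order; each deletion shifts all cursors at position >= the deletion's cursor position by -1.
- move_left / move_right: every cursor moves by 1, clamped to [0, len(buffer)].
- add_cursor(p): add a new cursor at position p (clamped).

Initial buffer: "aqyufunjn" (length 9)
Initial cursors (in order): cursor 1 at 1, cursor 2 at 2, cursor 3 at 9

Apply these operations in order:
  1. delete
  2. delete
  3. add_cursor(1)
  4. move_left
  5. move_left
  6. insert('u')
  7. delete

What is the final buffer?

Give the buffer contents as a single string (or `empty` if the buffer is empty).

After op 1 (delete): buffer="yufunj" (len 6), cursors c1@0 c2@0 c3@6, authorship ......
After op 2 (delete): buffer="yufun" (len 5), cursors c1@0 c2@0 c3@5, authorship .....
After op 3 (add_cursor(1)): buffer="yufun" (len 5), cursors c1@0 c2@0 c4@1 c3@5, authorship .....
After op 4 (move_left): buffer="yufun" (len 5), cursors c1@0 c2@0 c4@0 c3@4, authorship .....
After op 5 (move_left): buffer="yufun" (len 5), cursors c1@0 c2@0 c4@0 c3@3, authorship .....
After op 6 (insert('u')): buffer="uuuyufuun" (len 9), cursors c1@3 c2@3 c4@3 c3@7, authorship 124...3..
After op 7 (delete): buffer="yufun" (len 5), cursors c1@0 c2@0 c4@0 c3@3, authorship .....

Answer: yufun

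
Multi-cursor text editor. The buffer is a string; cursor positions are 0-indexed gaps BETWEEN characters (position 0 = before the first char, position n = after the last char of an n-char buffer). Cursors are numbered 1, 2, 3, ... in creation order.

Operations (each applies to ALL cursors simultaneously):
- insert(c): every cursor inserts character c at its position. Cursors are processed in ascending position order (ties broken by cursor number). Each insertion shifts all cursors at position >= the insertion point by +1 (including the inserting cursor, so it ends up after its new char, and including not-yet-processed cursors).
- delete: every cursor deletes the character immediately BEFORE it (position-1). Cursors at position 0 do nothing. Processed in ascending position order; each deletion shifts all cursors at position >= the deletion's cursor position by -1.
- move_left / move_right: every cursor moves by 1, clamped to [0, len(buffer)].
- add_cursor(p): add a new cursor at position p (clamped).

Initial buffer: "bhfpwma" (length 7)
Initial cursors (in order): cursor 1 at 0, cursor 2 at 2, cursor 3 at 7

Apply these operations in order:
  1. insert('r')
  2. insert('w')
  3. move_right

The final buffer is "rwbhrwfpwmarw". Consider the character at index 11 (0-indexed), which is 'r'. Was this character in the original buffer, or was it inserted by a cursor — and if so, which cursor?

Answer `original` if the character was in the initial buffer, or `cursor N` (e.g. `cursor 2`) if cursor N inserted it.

After op 1 (insert('r')): buffer="rbhrfpwmar" (len 10), cursors c1@1 c2@4 c3@10, authorship 1..2.....3
After op 2 (insert('w')): buffer="rwbhrwfpwmarw" (len 13), cursors c1@2 c2@6 c3@13, authorship 11..22.....33
After op 3 (move_right): buffer="rwbhrwfpwmarw" (len 13), cursors c1@3 c2@7 c3@13, authorship 11..22.....33
Authorship (.=original, N=cursor N): 1 1 . . 2 2 . . . . . 3 3
Index 11: author = 3

Answer: cursor 3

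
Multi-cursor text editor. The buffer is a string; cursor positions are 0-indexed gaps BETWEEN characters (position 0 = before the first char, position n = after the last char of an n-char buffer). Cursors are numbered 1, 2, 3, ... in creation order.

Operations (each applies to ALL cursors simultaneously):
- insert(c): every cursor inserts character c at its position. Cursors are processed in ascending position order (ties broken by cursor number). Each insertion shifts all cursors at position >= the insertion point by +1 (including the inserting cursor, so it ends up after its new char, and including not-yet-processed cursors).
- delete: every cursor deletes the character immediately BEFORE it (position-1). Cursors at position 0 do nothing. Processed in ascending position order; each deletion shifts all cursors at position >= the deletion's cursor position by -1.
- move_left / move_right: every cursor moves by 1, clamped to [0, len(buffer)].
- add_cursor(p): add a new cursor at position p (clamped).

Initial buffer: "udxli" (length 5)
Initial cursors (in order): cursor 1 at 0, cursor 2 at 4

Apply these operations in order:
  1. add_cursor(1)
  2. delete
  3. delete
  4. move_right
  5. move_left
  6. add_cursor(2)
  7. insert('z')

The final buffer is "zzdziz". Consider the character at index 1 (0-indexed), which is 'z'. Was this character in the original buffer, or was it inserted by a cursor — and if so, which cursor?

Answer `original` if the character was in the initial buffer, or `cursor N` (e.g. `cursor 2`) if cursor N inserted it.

After op 1 (add_cursor(1)): buffer="udxli" (len 5), cursors c1@0 c3@1 c2@4, authorship .....
After op 2 (delete): buffer="dxi" (len 3), cursors c1@0 c3@0 c2@2, authorship ...
After op 3 (delete): buffer="di" (len 2), cursors c1@0 c3@0 c2@1, authorship ..
After op 4 (move_right): buffer="di" (len 2), cursors c1@1 c3@1 c2@2, authorship ..
After op 5 (move_left): buffer="di" (len 2), cursors c1@0 c3@0 c2@1, authorship ..
After op 6 (add_cursor(2)): buffer="di" (len 2), cursors c1@0 c3@0 c2@1 c4@2, authorship ..
After op 7 (insert('z')): buffer="zzdziz" (len 6), cursors c1@2 c3@2 c2@4 c4@6, authorship 13.2.4
Authorship (.=original, N=cursor N): 1 3 . 2 . 4
Index 1: author = 3

Answer: cursor 3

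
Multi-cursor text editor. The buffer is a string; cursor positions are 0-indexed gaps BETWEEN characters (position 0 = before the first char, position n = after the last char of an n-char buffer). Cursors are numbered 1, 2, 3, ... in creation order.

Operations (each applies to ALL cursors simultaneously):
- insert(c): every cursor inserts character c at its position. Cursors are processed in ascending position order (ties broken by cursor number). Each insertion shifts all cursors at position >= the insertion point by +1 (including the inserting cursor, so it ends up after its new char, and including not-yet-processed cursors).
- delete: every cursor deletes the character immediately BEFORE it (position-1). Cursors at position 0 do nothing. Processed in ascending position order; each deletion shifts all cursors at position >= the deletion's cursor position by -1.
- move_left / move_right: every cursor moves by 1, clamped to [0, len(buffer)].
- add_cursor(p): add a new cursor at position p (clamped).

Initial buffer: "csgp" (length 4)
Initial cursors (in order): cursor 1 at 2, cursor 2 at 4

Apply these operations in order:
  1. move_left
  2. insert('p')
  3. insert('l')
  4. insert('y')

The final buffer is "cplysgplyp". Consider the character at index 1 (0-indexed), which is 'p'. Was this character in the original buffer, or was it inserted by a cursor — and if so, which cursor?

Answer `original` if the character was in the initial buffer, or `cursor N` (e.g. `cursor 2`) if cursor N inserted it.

After op 1 (move_left): buffer="csgp" (len 4), cursors c1@1 c2@3, authorship ....
After op 2 (insert('p')): buffer="cpsgpp" (len 6), cursors c1@2 c2@5, authorship .1..2.
After op 3 (insert('l')): buffer="cplsgplp" (len 8), cursors c1@3 c2@7, authorship .11..22.
After op 4 (insert('y')): buffer="cplysgplyp" (len 10), cursors c1@4 c2@9, authorship .111..222.
Authorship (.=original, N=cursor N): . 1 1 1 . . 2 2 2 .
Index 1: author = 1

Answer: cursor 1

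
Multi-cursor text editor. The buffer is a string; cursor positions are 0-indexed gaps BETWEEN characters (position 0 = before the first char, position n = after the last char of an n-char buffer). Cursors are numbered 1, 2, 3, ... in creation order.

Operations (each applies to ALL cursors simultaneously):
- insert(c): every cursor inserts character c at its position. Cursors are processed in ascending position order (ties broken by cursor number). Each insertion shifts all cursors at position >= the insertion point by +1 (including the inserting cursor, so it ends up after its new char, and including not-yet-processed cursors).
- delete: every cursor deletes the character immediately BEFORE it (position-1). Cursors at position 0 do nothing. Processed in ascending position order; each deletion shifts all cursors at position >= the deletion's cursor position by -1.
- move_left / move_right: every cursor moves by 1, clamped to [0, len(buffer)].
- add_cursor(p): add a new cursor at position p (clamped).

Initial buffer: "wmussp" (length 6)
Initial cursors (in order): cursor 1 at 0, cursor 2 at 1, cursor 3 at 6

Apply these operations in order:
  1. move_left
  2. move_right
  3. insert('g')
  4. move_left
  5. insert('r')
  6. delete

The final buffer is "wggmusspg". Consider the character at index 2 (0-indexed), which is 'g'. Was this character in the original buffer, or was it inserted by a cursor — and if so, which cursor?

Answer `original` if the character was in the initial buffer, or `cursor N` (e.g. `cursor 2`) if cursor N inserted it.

Answer: cursor 2

Derivation:
After op 1 (move_left): buffer="wmussp" (len 6), cursors c1@0 c2@0 c3@5, authorship ......
After op 2 (move_right): buffer="wmussp" (len 6), cursors c1@1 c2@1 c3@6, authorship ......
After op 3 (insert('g')): buffer="wggmusspg" (len 9), cursors c1@3 c2@3 c3@9, authorship .12.....3
After op 4 (move_left): buffer="wggmusspg" (len 9), cursors c1@2 c2@2 c3@8, authorship .12.....3
After op 5 (insert('r')): buffer="wgrrgmussprg" (len 12), cursors c1@4 c2@4 c3@11, authorship .1122.....33
After op 6 (delete): buffer="wggmusspg" (len 9), cursors c1@2 c2@2 c3@8, authorship .12.....3
Authorship (.=original, N=cursor N): . 1 2 . . . . . 3
Index 2: author = 2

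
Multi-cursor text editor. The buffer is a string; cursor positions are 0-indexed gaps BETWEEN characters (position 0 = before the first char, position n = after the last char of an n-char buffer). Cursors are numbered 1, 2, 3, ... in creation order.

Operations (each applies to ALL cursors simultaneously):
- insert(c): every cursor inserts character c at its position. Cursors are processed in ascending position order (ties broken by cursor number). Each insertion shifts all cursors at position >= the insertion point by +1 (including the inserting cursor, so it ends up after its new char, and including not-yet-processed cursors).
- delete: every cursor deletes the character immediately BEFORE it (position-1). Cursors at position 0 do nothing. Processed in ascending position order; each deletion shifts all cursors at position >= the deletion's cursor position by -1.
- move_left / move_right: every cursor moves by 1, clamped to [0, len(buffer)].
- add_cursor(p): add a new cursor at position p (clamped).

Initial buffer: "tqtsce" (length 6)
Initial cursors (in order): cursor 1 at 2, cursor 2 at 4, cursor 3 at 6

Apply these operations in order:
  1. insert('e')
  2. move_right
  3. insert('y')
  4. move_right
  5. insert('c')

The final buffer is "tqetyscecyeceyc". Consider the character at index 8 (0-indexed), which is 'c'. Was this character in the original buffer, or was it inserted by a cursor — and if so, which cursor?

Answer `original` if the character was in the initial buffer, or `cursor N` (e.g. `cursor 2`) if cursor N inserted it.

Answer: original

Derivation:
After op 1 (insert('e')): buffer="tqetsecee" (len 9), cursors c1@3 c2@6 c3@9, authorship ..1..2..3
After op 2 (move_right): buffer="tqetsecee" (len 9), cursors c1@4 c2@7 c3@9, authorship ..1..2..3
After op 3 (insert('y')): buffer="tqetysecyeey" (len 12), cursors c1@5 c2@9 c3@12, authorship ..1.1.2.2.33
After op 4 (move_right): buffer="tqetysecyeey" (len 12), cursors c1@6 c2@10 c3@12, authorship ..1.1.2.2.33
After op 5 (insert('c')): buffer="tqetyscecyeceyc" (len 15), cursors c1@7 c2@12 c3@15, authorship ..1.1.12.2.2333
Authorship (.=original, N=cursor N): . . 1 . 1 . 1 2 . 2 . 2 3 3 3
Index 8: author = original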